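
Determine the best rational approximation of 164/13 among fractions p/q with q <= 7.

Expand x = 164/13 as a continued fraction with the Euclidean algorithm:
  164 = 12*13 + 8, so a_0 = 12.
  13 = 1*8 + 5, so a_1 = 1.
  8 = 1*5 + 3, so a_2 = 1.
  5 = 1*3 + 2, so a_3 = 1.
  3 = 1*2 + 1, so a_4 = 1.
  2 = 2*1 + 0, so a_5 = 2.
so x = [12; 1, 1, 1, 1, 2].
Convergents (p_i = a_i*p_{i-1} + p_{i-2}, q_i = a_i*q_{i-1} + q_{i-2} with p_{-2}=0, p_{-1}=1, q_{-2}=1, q_{-1}=0), until the denominator exceeds 7:
  i=0: a_0=12, p_0 = 12*1 + 0 = 12, q_0 = 12*0 + 1 = 1.
  i=1: a_1=1, p_1 = 1*12 + 1 = 13, q_1 = 1*1 + 0 = 1.
  i=2: a_2=1, p_2 = 1*13 + 12 = 25, q_2 = 1*1 + 1 = 2.
  i=3: a_3=1, p_3 = 1*25 + 13 = 38, q_3 = 1*2 + 1 = 3.
  i=4: a_4=1, p_4 = 1*38 + 25 = 63, q_4 = 1*3 + 2 = 5.
  i=5: a_5=2, p_5 = 2*63 + 38 = 164, q_5 = 2*5 + 3 = 13.
q_5 = 13 > 7, so the last convergent with denominator <= 7 is p_4/q_4 = 63/5.
The closest fraction with denominator <= 7 is either p_4/q_4 or the intermediate fraction (k*p_4 + p_3)/(k*q_4 + q_3) with the largest k >= 1 whose denominator stays <= 7; these approach x as k grows, and every other convergent or intermediate fraction in range is farther away.
Largest k: floor((7 - q_3)/q_4) = floor((7 - 3)/5) = 0.
Since k = 0, no intermediate fraction beyond p_4/q_4 has denominator <= 7, so the convergent 63/5 is the closest (its error is |164*5 - 63*13|/(13*5) = 1/65).

63/5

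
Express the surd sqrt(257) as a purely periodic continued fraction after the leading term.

[16; (32)]

Write x_i = (sqrt(257) + m_i)/d_i with (m_0, d_0) = (0, 1). a_0 = floor(sqrt(257)) = 16, since 16^2 = 256 <= 257 < 289 = 17^2.
Iterate m_{i+1} = d_i*a_i - m_i, d_{i+1} = (257 - m_{i+1}^2)/d_i, a_{i+1} = floor((a_0 + m_{i+1})/d_{i+1}):
  m_1 = 1*16 - 0 = 16, d_1 = (257 - 16^2)/1 = 1/1 = 1, a_1 = floor((16 + 16)/1) = 32.
  m_2 = 1*32 - 16 = 16, d_2 = (257 - 16^2)/1 = 1/1 = 1: (m_2, d_2) = (m_1, d_1) = (16, 1), so from here the quotient a_1 repeats; the period length is 1.
Hence the expansion of sqrt(257) is a_0 = 16 followed by the repeating block 32 (period 1).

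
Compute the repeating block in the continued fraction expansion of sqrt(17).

Write x_i = (sqrt(17) + m_i)/d_i with (m_0, d_0) = (0, 1). a_0 = floor(sqrt(17)) = 4, since 4^2 = 16 <= 17 < 25 = 5^2.
Iterate m_{i+1} = d_i*a_i - m_i, d_{i+1} = (17 - m_{i+1}^2)/d_i, a_{i+1} = floor((a_0 + m_{i+1})/d_{i+1}):
  m_1 = 1*4 - 0 = 4, d_1 = (17 - 4^2)/1 = 1/1 = 1, a_1 = floor((4 + 4)/1) = 8.
  m_2 = 1*8 - 4 = 4, d_2 = (17 - 4^2)/1 = 1/1 = 1: (m_2, d_2) = (m_1, d_1) = (4, 1), so from here the quotient a_1 repeats; the period length is 1.
Hence the expansion of sqrt(17) is a_0 = 4 followed by the repeating block 8 (period 1).

[4; (8)]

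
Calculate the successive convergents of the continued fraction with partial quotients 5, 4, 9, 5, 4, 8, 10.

5/1, 21/4, 194/37, 991/189, 4158/793, 34255/6533, 346708/66123

Using the convergent recurrence p_i = a_i*p_{i-1} + p_{i-2}, q_i = a_i*q_{i-1} + q_{i-2} with p_{-2}=0, p_{-1}=1, q_{-2}=1, q_{-1}=0:
  i=0: a_0=5, p_0 = 5*1 + 0 = 5, q_0 = 5*0 + 1 = 1.
  i=1: a_1=4, p_1 = 4*5 + 1 = 21, q_1 = 4*1 + 0 = 4.
  i=2: a_2=9, p_2 = 9*21 + 5 = 194, q_2 = 9*4 + 1 = 37.
  i=3: a_3=5, p_3 = 5*194 + 21 = 991, q_3 = 5*37 + 4 = 189.
  i=4: a_4=4, p_4 = 4*991 + 194 = 4158, q_4 = 4*189 + 37 = 793.
  i=5: a_5=8, p_5 = 8*4158 + 991 = 34255, q_5 = 8*793 + 189 = 6533.
  i=6: a_6=10, p_6 = 10*34255 + 4158 = 346708, q_6 = 10*6533 + 793 = 66123.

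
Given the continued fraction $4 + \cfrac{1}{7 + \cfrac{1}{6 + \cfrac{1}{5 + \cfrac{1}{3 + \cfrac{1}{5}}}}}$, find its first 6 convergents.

4/1, 29/7, 178/43, 919/222, 2935/709, 15594/3767

Using the convergent recurrence p_i = a_i*p_{i-1} + p_{i-2}, q_i = a_i*q_{i-1} + q_{i-2} with p_{-2}=0, p_{-1}=1, q_{-2}=1, q_{-1}=0:
  i=0: a_0=4, p_0 = 4*1 + 0 = 4, q_0 = 4*0 + 1 = 1.
  i=1: a_1=7, p_1 = 7*4 + 1 = 29, q_1 = 7*1 + 0 = 7.
  i=2: a_2=6, p_2 = 6*29 + 4 = 178, q_2 = 6*7 + 1 = 43.
  i=3: a_3=5, p_3 = 5*178 + 29 = 919, q_3 = 5*43 + 7 = 222.
  i=4: a_4=3, p_4 = 3*919 + 178 = 2935, q_4 = 3*222 + 43 = 709.
  i=5: a_5=5, p_5 = 5*2935 + 919 = 15594, q_5 = 5*709 + 222 = 3767.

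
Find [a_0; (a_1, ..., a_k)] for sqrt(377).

Write x_i = (sqrt(377) + m_i)/d_i with (m_0, d_0) = (0, 1). a_0 = floor(sqrt(377)) = 19, since 19^2 = 361 <= 377 < 400 = 20^2.
Iterate m_{i+1} = d_i*a_i - m_i, d_{i+1} = (377 - m_{i+1}^2)/d_i, a_{i+1} = floor((a_0 + m_{i+1})/d_{i+1}):
  m_1 = 1*19 - 0 = 19, d_1 = (377 - 19^2)/1 = 16/1 = 16, a_1 = floor((19 + 19)/16) = 2.
  m_2 = 16*2 - 19 = 13, d_2 = (377 - 13^2)/16 = 208/16 = 13, a_2 = floor((19 + 13)/13) = 2.
  m_3 = 13*2 - 13 = 13, d_3 = (377 - 13^2)/13 = 208/13 = 16, a_3 = floor((19 + 13)/16) = 2.
  m_4 = 16*2 - 13 = 19, d_4 = (377 - 19^2)/16 = 16/16 = 1, a_4 = floor((19 + 19)/1) = 38.
  m_5 = 1*38 - 19 = 19, d_5 = (377 - 19^2)/1 = 16/1 = 16: (m_5, d_5) = (m_1, d_1) = (19, 16), so from here the quotients repeat a_1, ..., a_4; the period length is 4.
Hence the expansion of sqrt(377) is a_0 = 19 followed by the repeating block 2, 2, 2, 38 (period 4).

[19; (2, 2, 2, 38)]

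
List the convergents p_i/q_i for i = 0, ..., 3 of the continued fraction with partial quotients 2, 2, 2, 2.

2/1, 5/2, 12/5, 29/12

Using the convergent recurrence p_i = a_i*p_{i-1} + p_{i-2}, q_i = a_i*q_{i-1} + q_{i-2} with p_{-2}=0, p_{-1}=1, q_{-2}=1, q_{-1}=0:
  i=0: a_0=2, p_0 = 2*1 + 0 = 2, q_0 = 2*0 + 1 = 1.
  i=1: a_1=2, p_1 = 2*2 + 1 = 5, q_1 = 2*1 + 0 = 2.
  i=2: a_2=2, p_2 = 2*5 + 2 = 12, q_2 = 2*2 + 1 = 5.
  i=3: a_3=2, p_3 = 2*12 + 5 = 29, q_3 = 2*5 + 2 = 12.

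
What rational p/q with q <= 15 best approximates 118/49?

Expand x = 118/49 as a continued fraction with the Euclidean algorithm:
  118 = 2*49 + 20, so a_0 = 2.
  49 = 2*20 + 9, so a_1 = 2.
  20 = 2*9 + 2, so a_2 = 2.
  9 = 4*2 + 1, so a_3 = 4.
  2 = 2*1 + 0, so a_4 = 2.
so x = [2; 2, 2, 4, 2].
Convergents (p_i = a_i*p_{i-1} + p_{i-2}, q_i = a_i*q_{i-1} + q_{i-2} with p_{-2}=0, p_{-1}=1, q_{-2}=1, q_{-1}=0), until the denominator exceeds 15:
  i=0: a_0=2, p_0 = 2*1 + 0 = 2, q_0 = 2*0 + 1 = 1.
  i=1: a_1=2, p_1 = 2*2 + 1 = 5, q_1 = 2*1 + 0 = 2.
  i=2: a_2=2, p_2 = 2*5 + 2 = 12, q_2 = 2*2 + 1 = 5.
  i=3: a_3=4, p_3 = 4*12 + 5 = 53, q_3 = 4*5 + 2 = 22.
q_3 = 22 > 15, so the last convergent with denominator <= 15 is p_2/q_2 = 12/5.
The closest fraction with denominator <= 15 is either p_2/q_2 or the intermediate fraction (k*p_2 + p_1)/(k*q_2 + q_1) with the largest k >= 1 whose denominator stays <= 15; these approach x as k grows, and every other convergent or intermediate fraction in range is farther away.
Largest k: floor((15 - q_1)/q_2) = floor((15 - 2)/5) = 2.
That gives (2*12 + 5)/(2*5 + 2) = 29/12.
Compare the errors: |x - 12/5| = |118*5 - 12*49|/(49*5) = 2/245, and |x - 29/12| = |118*12 - 29*49|/(49*12) = 5/588.
Cross-multiplying, 2*588 = 1176 < 1225 = 5*245, so 2/245 is smaller: the convergent 12/5 is closer to x than 29/12.

12/5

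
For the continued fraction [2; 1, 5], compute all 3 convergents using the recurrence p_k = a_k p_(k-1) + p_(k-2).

Using the convergent recurrence p_i = a_i*p_{i-1} + p_{i-2}, q_i = a_i*q_{i-1} + q_{i-2} with p_{-2}=0, p_{-1}=1, q_{-2}=1, q_{-1}=0:
  i=0: a_0=2, p_0 = 2*1 + 0 = 2, q_0 = 2*0 + 1 = 1.
  i=1: a_1=1, p_1 = 1*2 + 1 = 3, q_1 = 1*1 + 0 = 1.
  i=2: a_2=5, p_2 = 5*3 + 2 = 17, q_2 = 5*1 + 1 = 6.

2/1, 3/1, 17/6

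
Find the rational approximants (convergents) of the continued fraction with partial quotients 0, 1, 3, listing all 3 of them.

Using the convergent recurrence p_i = a_i*p_{i-1} + p_{i-2}, q_i = a_i*q_{i-1} + q_{i-2} with p_{-2}=0, p_{-1}=1, q_{-2}=1, q_{-1}=0:
  i=0: a_0=0, p_0 = 0*1 + 0 = 0, q_0 = 0*0 + 1 = 1.
  i=1: a_1=1, p_1 = 1*0 + 1 = 1, q_1 = 1*1 + 0 = 1.
  i=2: a_2=3, p_2 = 3*1 + 0 = 3, q_2 = 3*1 + 1 = 4.

0/1, 1/1, 3/4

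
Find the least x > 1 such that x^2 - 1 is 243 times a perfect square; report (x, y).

First expand sqrt(243) as a continued fraction. With x_i = (sqrt(243) + m_i)/d_i and (m_0, d_0) = (0, 1): a_0 = floor(sqrt(243)) = 15, since 15^2 = 225 <= 243 < 256 = 16^2.
Iterate m_{i+1} = d_i*a_i - m_i, d_{i+1} = (243 - m_{i+1}^2)/d_i, a_{i+1} = floor((a_0 + m_{i+1})/d_{i+1}):
  m_1 = 1*15 - 0 = 15, d_1 = (243 - 15^2)/1 = 18/1 = 18, a_1 = floor((15 + 15)/18) = 1.
  m_2 = 18*1 - 15 = 3, d_2 = (243 - 3^2)/18 = 234/18 = 13, a_2 = floor((15 + 3)/13) = 1.
  m_3 = 13*1 - 3 = 10, d_3 = (243 - 10^2)/13 = 143/13 = 11, a_3 = floor((15 + 10)/11) = 2.
  m_4 = 11*2 - 10 = 12, d_4 = (243 - 12^2)/11 = 99/11 = 9, a_4 = floor((15 + 12)/9) = 3.
  m_5 = 9*3 - 12 = 15, d_5 = (243 - 15^2)/9 = 18/9 = 2, a_5 = floor((15 + 15)/2) = 15.
  m_6 = 2*15 - 15 = 15, d_6 = (243 - 15^2)/2 = 18/2 = 9, a_6 = floor((15 + 15)/9) = 3.
  m_7 = 9*3 - 15 = 12, d_7 = (243 - 12^2)/9 = 99/9 = 11, a_7 = floor((15 + 12)/11) = 2.
  m_8 = 11*2 - 12 = 10, d_8 = (243 - 10^2)/11 = 143/11 = 13, a_8 = floor((15 + 10)/13) = 1.
  m_9 = 13*1 - 10 = 3, d_9 = (243 - 3^2)/13 = 234/13 = 18, a_9 = floor((15 + 3)/18) = 1.
  m_10 = 18*1 - 3 = 15, d_10 = (243 - 15^2)/18 = 18/18 = 1, a_10 = floor((15 + 15)/1) = 30.
  m_11 = 1*30 - 15 = 15, d_11 = (243 - 15^2)/1 = 18/1 = 18: (m_11, d_11) = (m_1, d_1) = (15, 18), so from here the quotients repeat a_1, ..., a_10; the period length is 10.
So sqrt(243) = [15; (1, 1, 2, 3, 15, 3, 2, 1, 1, 30)] with period length k = 10.
k is even, so the fundamental solution of x^2 - 243y^2 = 1 is (p_{k-1}, q_{k-1}) = (p_9, q_9); compute convergents through index 9.
Convergents (p_i = a_i*p_{i-1} + p_{i-2}, q_i = a_i*q_{i-1} + q_{i-2} with p_{-2}=0, p_{-1}=1, q_{-2}=1, q_{-1}=0):
  i=0: a_0=15, p_0 = 15*1 + 0 = 15, q_0 = 15*0 + 1 = 1.
  i=1: a_1=1, p_1 = 1*15 + 1 = 16, q_1 = 1*1 + 0 = 1.
  i=2: a_2=1, p_2 = 1*16 + 15 = 31, q_2 = 1*1 + 1 = 2.
  i=3: a_3=2, p_3 = 2*31 + 16 = 78, q_3 = 2*2 + 1 = 5.
  i=4: a_4=3, p_4 = 3*78 + 31 = 265, q_4 = 3*5 + 2 = 17.
  i=5: a_5=15, p_5 = 15*265 + 78 = 4053, q_5 = 15*17 + 5 = 260.
  i=6: a_6=3, p_6 = 3*4053 + 265 = 12424, q_6 = 3*260 + 17 = 797.
  i=7: a_7=2, p_7 = 2*12424 + 4053 = 28901, q_7 = 2*797 + 260 = 1854.
  i=8: a_8=1, p_8 = 1*28901 + 12424 = 41325, q_8 = 1*1854 + 797 = 2651.
  i=9: a_9=1, p_9 = 1*41325 + 28901 = 70226, q_9 = 1*2651 + 1854 = 4505.
Check: 70226^2 - 243*4505^2 = 4931691076 - 4931691075 = 1, so (x, y) = (70226, 4505) solves the equation, and by the theorem it is the least positive solution.

(x, y) = (70226, 4505)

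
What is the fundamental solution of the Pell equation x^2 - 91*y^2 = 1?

(x, y) = (1574, 165)

First expand sqrt(91) as a continued fraction. With x_i = (sqrt(91) + m_i)/d_i and (m_0, d_0) = (0, 1): a_0 = floor(sqrt(91)) = 9, since 9^2 = 81 <= 91 < 100 = 10^2.
Iterate m_{i+1} = d_i*a_i - m_i, d_{i+1} = (91 - m_{i+1}^2)/d_i, a_{i+1} = floor((a_0 + m_{i+1})/d_{i+1}):
  m_1 = 1*9 - 0 = 9, d_1 = (91 - 9^2)/1 = 10/1 = 10, a_1 = floor((9 + 9)/10) = 1.
  m_2 = 10*1 - 9 = 1, d_2 = (91 - 1^2)/10 = 90/10 = 9, a_2 = floor((9 + 1)/9) = 1.
  m_3 = 9*1 - 1 = 8, d_3 = (91 - 8^2)/9 = 27/9 = 3, a_3 = floor((9 + 8)/3) = 5.
  m_4 = 3*5 - 8 = 7, d_4 = (91 - 7^2)/3 = 42/3 = 14, a_4 = floor((9 + 7)/14) = 1.
  m_5 = 14*1 - 7 = 7, d_5 = (91 - 7^2)/14 = 42/14 = 3, a_5 = floor((9 + 7)/3) = 5.
  m_6 = 3*5 - 7 = 8, d_6 = (91 - 8^2)/3 = 27/3 = 9, a_6 = floor((9 + 8)/9) = 1.
  m_7 = 9*1 - 8 = 1, d_7 = (91 - 1^2)/9 = 90/9 = 10, a_7 = floor((9 + 1)/10) = 1.
  m_8 = 10*1 - 1 = 9, d_8 = (91 - 9^2)/10 = 10/10 = 1, a_8 = floor((9 + 9)/1) = 18.
  m_9 = 1*18 - 9 = 9, d_9 = (91 - 9^2)/1 = 10/1 = 10: (m_9, d_9) = (m_1, d_1) = (9, 10), so from here the quotients repeat a_1, ..., a_8; the period length is 8.
So sqrt(91) = [9; (1, 1, 5, 1, 5, 1, 1, 18)] with period length k = 8.
k is even, so the fundamental solution of x^2 - 91y^2 = 1 is (p_{k-1}, q_{k-1}) = (p_7, q_7); compute convergents through index 7.
Convergents (p_i = a_i*p_{i-1} + p_{i-2}, q_i = a_i*q_{i-1} + q_{i-2} with p_{-2}=0, p_{-1}=1, q_{-2}=1, q_{-1}=0):
  i=0: a_0=9, p_0 = 9*1 + 0 = 9, q_0 = 9*0 + 1 = 1.
  i=1: a_1=1, p_1 = 1*9 + 1 = 10, q_1 = 1*1 + 0 = 1.
  i=2: a_2=1, p_2 = 1*10 + 9 = 19, q_2 = 1*1 + 1 = 2.
  i=3: a_3=5, p_3 = 5*19 + 10 = 105, q_3 = 5*2 + 1 = 11.
  i=4: a_4=1, p_4 = 1*105 + 19 = 124, q_4 = 1*11 + 2 = 13.
  i=5: a_5=5, p_5 = 5*124 + 105 = 725, q_5 = 5*13 + 11 = 76.
  i=6: a_6=1, p_6 = 1*725 + 124 = 849, q_6 = 1*76 + 13 = 89.
  i=7: a_7=1, p_7 = 1*849 + 725 = 1574, q_7 = 1*89 + 76 = 165.
Check: 1574^2 - 91*165^2 = 2477476 - 2477475 = 1, so (x, y) = (1574, 165) solves the equation, and by the theorem it is the least positive solution.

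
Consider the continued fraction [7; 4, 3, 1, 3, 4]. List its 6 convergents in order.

Using the convergent recurrence p_i = a_i*p_{i-1} + p_{i-2}, q_i = a_i*q_{i-1} + q_{i-2} with p_{-2}=0, p_{-1}=1, q_{-2}=1, q_{-1}=0:
  i=0: a_0=7, p_0 = 7*1 + 0 = 7, q_0 = 7*0 + 1 = 1.
  i=1: a_1=4, p_1 = 4*7 + 1 = 29, q_1 = 4*1 + 0 = 4.
  i=2: a_2=3, p_2 = 3*29 + 7 = 94, q_2 = 3*4 + 1 = 13.
  i=3: a_3=1, p_3 = 1*94 + 29 = 123, q_3 = 1*13 + 4 = 17.
  i=4: a_4=3, p_4 = 3*123 + 94 = 463, q_4 = 3*17 + 13 = 64.
  i=5: a_5=4, p_5 = 4*463 + 123 = 1975, q_5 = 4*64 + 17 = 273.

7/1, 29/4, 94/13, 123/17, 463/64, 1975/273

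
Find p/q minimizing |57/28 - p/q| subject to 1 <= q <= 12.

Expand x = 57/28 as a continued fraction with the Euclidean algorithm:
  57 = 2*28 + 1, so a_0 = 2.
  28 = 28*1 + 0, so a_1 = 28.
so x = [2; 28].
Convergents (p_i = a_i*p_{i-1} + p_{i-2}, q_i = a_i*q_{i-1} + q_{i-2} with p_{-2}=0, p_{-1}=1, q_{-2}=1, q_{-1}=0), until the denominator exceeds 12:
  i=0: a_0=2, p_0 = 2*1 + 0 = 2, q_0 = 2*0 + 1 = 1.
  i=1: a_1=28, p_1 = 28*2 + 1 = 57, q_1 = 28*1 + 0 = 28.
q_1 = 28 > 12, so the last convergent with denominator <= 12 is p_0/q_0 = 2/1.
The closest fraction with denominator <= 12 is either p_0/q_0 or the intermediate fraction (k*p_0 + p_{-1})/(k*q_0 + q_{-1}) with the largest k >= 1 whose denominator stays <= 12; these approach x as k grows, and every other convergent or intermediate fraction in range is farther away.
Largest k: floor((12 - q_{-1})/q_0) = floor((12 - 0)/1) = 12 (using the seeds p_{-1} = 1, q_{-1} = 0).
That gives (12*2 + 1)/(12*1 + 0) = 25/12.
Compare the errors: |x - 2/1| = |57*1 - 2*28|/(28*1) = 1/28, and |x - 25/12| = |57*12 - 25*28|/(28*12) = 16/336.
Cross-multiplying, 1*336 = 336 < 448 = 16*28, so 1/28 is smaller: the convergent 2/1 is closer to x than 25/12.

2/1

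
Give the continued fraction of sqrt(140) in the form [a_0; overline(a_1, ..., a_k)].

Write x_i = (sqrt(140) + m_i)/d_i with (m_0, d_0) = (0, 1). a_0 = floor(sqrt(140)) = 11, since 11^2 = 121 <= 140 < 144 = 12^2.
Iterate m_{i+1} = d_i*a_i - m_i, d_{i+1} = (140 - m_{i+1}^2)/d_i, a_{i+1} = floor((a_0 + m_{i+1})/d_{i+1}):
  m_1 = 1*11 - 0 = 11, d_1 = (140 - 11^2)/1 = 19/1 = 19, a_1 = floor((11 + 11)/19) = 1.
  m_2 = 19*1 - 11 = 8, d_2 = (140 - 8^2)/19 = 76/19 = 4, a_2 = floor((11 + 8)/4) = 4.
  m_3 = 4*4 - 8 = 8, d_3 = (140 - 8^2)/4 = 76/4 = 19, a_3 = floor((11 + 8)/19) = 1.
  m_4 = 19*1 - 8 = 11, d_4 = (140 - 11^2)/19 = 19/19 = 1, a_4 = floor((11 + 11)/1) = 22.
  m_5 = 1*22 - 11 = 11, d_5 = (140 - 11^2)/1 = 19/1 = 19: (m_5, d_5) = (m_1, d_1) = (11, 19), so from here the quotients repeat a_1, ..., a_4; the period length is 4.
Hence the expansion of sqrt(140) is a_0 = 11 followed by the repeating block 1, 4, 1, 22 (period 4).

[11; overline(1, 4, 1, 22)]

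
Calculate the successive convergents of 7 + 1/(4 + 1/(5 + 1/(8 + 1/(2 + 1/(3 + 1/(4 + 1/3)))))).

7/1, 29/4, 152/21, 1245/172, 2642/365, 9171/1267, 39326/5433, 127149/17566

Using the convergent recurrence p_i = a_i*p_{i-1} + p_{i-2}, q_i = a_i*q_{i-1} + q_{i-2} with p_{-2}=0, p_{-1}=1, q_{-2}=1, q_{-1}=0:
  i=0: a_0=7, p_0 = 7*1 + 0 = 7, q_0 = 7*0 + 1 = 1.
  i=1: a_1=4, p_1 = 4*7 + 1 = 29, q_1 = 4*1 + 0 = 4.
  i=2: a_2=5, p_2 = 5*29 + 7 = 152, q_2 = 5*4 + 1 = 21.
  i=3: a_3=8, p_3 = 8*152 + 29 = 1245, q_3 = 8*21 + 4 = 172.
  i=4: a_4=2, p_4 = 2*1245 + 152 = 2642, q_4 = 2*172 + 21 = 365.
  i=5: a_5=3, p_5 = 3*2642 + 1245 = 9171, q_5 = 3*365 + 172 = 1267.
  i=6: a_6=4, p_6 = 4*9171 + 2642 = 39326, q_6 = 4*1267 + 365 = 5433.
  i=7: a_7=3, p_7 = 3*39326 + 9171 = 127149, q_7 = 3*5433 + 1267 = 17566.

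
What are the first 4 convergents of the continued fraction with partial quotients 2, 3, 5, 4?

2/1, 7/3, 37/16, 155/67

Using the convergent recurrence p_i = a_i*p_{i-1} + p_{i-2}, q_i = a_i*q_{i-1} + q_{i-2} with p_{-2}=0, p_{-1}=1, q_{-2}=1, q_{-1}=0:
  i=0: a_0=2, p_0 = 2*1 + 0 = 2, q_0 = 2*0 + 1 = 1.
  i=1: a_1=3, p_1 = 3*2 + 1 = 7, q_1 = 3*1 + 0 = 3.
  i=2: a_2=5, p_2 = 5*7 + 2 = 37, q_2 = 5*3 + 1 = 16.
  i=3: a_3=4, p_3 = 4*37 + 7 = 155, q_3 = 4*16 + 3 = 67.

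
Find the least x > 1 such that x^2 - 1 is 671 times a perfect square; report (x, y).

(x, y) = (58620, 2263)

First expand sqrt(671) as a continued fraction. With x_i = (sqrt(671) + m_i)/d_i and (m_0, d_0) = (0, 1): a_0 = floor(sqrt(671)) = 25, since 25^2 = 625 <= 671 < 676 = 26^2.
Iterate m_{i+1} = d_i*a_i - m_i, d_{i+1} = (671 - m_{i+1}^2)/d_i, a_{i+1} = floor((a_0 + m_{i+1})/d_{i+1}):
  m_1 = 1*25 - 0 = 25, d_1 = (671 - 25^2)/1 = 46/1 = 46, a_1 = floor((25 + 25)/46) = 1.
  m_2 = 46*1 - 25 = 21, d_2 = (671 - 21^2)/46 = 230/46 = 5, a_2 = floor((25 + 21)/5) = 9.
  m_3 = 5*9 - 21 = 24, d_3 = (671 - 24^2)/5 = 95/5 = 19, a_3 = floor((25 + 24)/19) = 2.
  m_4 = 19*2 - 24 = 14, d_4 = (671 - 14^2)/19 = 475/19 = 25, a_4 = floor((25 + 14)/25) = 1.
  m_5 = 25*1 - 14 = 11, d_5 = (671 - 11^2)/25 = 550/25 = 22, a_5 = floor((25 + 11)/22) = 1.
  m_6 = 22*1 - 11 = 11, d_6 = (671 - 11^2)/22 = 550/22 = 25, a_6 = floor((25 + 11)/25) = 1.
  m_7 = 25*1 - 11 = 14, d_7 = (671 - 14^2)/25 = 475/25 = 19, a_7 = floor((25 + 14)/19) = 2.
  m_8 = 19*2 - 14 = 24, d_8 = (671 - 24^2)/19 = 95/19 = 5, a_8 = floor((25 + 24)/5) = 9.
  m_9 = 5*9 - 24 = 21, d_9 = (671 - 21^2)/5 = 230/5 = 46, a_9 = floor((25 + 21)/46) = 1.
  m_10 = 46*1 - 21 = 25, d_10 = (671 - 25^2)/46 = 46/46 = 1, a_10 = floor((25 + 25)/1) = 50.
  m_11 = 1*50 - 25 = 25, d_11 = (671 - 25^2)/1 = 46/1 = 46: (m_11, d_11) = (m_1, d_1) = (25, 46), so from here the quotients repeat a_1, ..., a_10; the period length is 10.
So sqrt(671) = [25; (1, 9, 2, 1, 1, 1, 2, 9, 1, 50)] with period length k = 10.
k is even, so the fundamental solution of x^2 - 671y^2 = 1 is (p_{k-1}, q_{k-1}) = (p_9, q_9); compute convergents through index 9.
Convergents (p_i = a_i*p_{i-1} + p_{i-2}, q_i = a_i*q_{i-1} + q_{i-2} with p_{-2}=0, p_{-1}=1, q_{-2}=1, q_{-1}=0):
  i=0: a_0=25, p_0 = 25*1 + 0 = 25, q_0 = 25*0 + 1 = 1.
  i=1: a_1=1, p_1 = 1*25 + 1 = 26, q_1 = 1*1 + 0 = 1.
  i=2: a_2=9, p_2 = 9*26 + 25 = 259, q_2 = 9*1 + 1 = 10.
  i=3: a_3=2, p_3 = 2*259 + 26 = 544, q_3 = 2*10 + 1 = 21.
  i=4: a_4=1, p_4 = 1*544 + 259 = 803, q_4 = 1*21 + 10 = 31.
  i=5: a_5=1, p_5 = 1*803 + 544 = 1347, q_5 = 1*31 + 21 = 52.
  i=6: a_6=1, p_6 = 1*1347 + 803 = 2150, q_6 = 1*52 + 31 = 83.
  i=7: a_7=2, p_7 = 2*2150 + 1347 = 5647, q_7 = 2*83 + 52 = 218.
  i=8: a_8=9, p_8 = 9*5647 + 2150 = 52973, q_8 = 9*218 + 83 = 2045.
  i=9: a_9=1, p_9 = 1*52973 + 5647 = 58620, q_9 = 1*2045 + 218 = 2263.
Check: 58620^2 - 671*2263^2 = 3436304400 - 3436304399 = 1, so (x, y) = (58620, 2263) solves the equation, and by the theorem it is the least positive solution.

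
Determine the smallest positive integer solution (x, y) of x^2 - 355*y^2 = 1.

(x, y) = (954809, 50676)

First expand sqrt(355) as a continued fraction. With x_i = (sqrt(355) + m_i)/d_i and (m_0, d_0) = (0, 1): a_0 = floor(sqrt(355)) = 18, since 18^2 = 324 <= 355 < 361 = 19^2.
Iterate m_{i+1} = d_i*a_i - m_i, d_{i+1} = (355 - m_{i+1}^2)/d_i, a_{i+1} = floor((a_0 + m_{i+1})/d_{i+1}):
  m_1 = 1*18 - 0 = 18, d_1 = (355 - 18^2)/1 = 31/1 = 31, a_1 = floor((18 + 18)/31) = 1.
  m_2 = 31*1 - 18 = 13, d_2 = (355 - 13^2)/31 = 186/31 = 6, a_2 = floor((18 + 13)/6) = 5.
  m_3 = 6*5 - 13 = 17, d_3 = (355 - 17^2)/6 = 66/6 = 11, a_3 = floor((18 + 17)/11) = 3.
  m_4 = 11*3 - 17 = 16, d_4 = (355 - 16^2)/11 = 99/11 = 9, a_4 = floor((18 + 16)/9) = 3.
  m_5 = 9*3 - 16 = 11, d_5 = (355 - 11^2)/9 = 234/9 = 26, a_5 = floor((18 + 11)/26) = 1.
  m_6 = 26*1 - 11 = 15, d_6 = (355 - 15^2)/26 = 130/26 = 5, a_6 = floor((18 + 15)/5) = 6.
  m_7 = 5*6 - 15 = 15, d_7 = (355 - 15^2)/5 = 130/5 = 26, a_7 = floor((18 + 15)/26) = 1.
  m_8 = 26*1 - 15 = 11, d_8 = (355 - 11^2)/26 = 234/26 = 9, a_8 = floor((18 + 11)/9) = 3.
  m_9 = 9*3 - 11 = 16, d_9 = (355 - 16^2)/9 = 99/9 = 11, a_9 = floor((18 + 16)/11) = 3.
  m_10 = 11*3 - 16 = 17, d_10 = (355 - 17^2)/11 = 66/11 = 6, a_10 = floor((18 + 17)/6) = 5.
  m_11 = 6*5 - 17 = 13, d_11 = (355 - 13^2)/6 = 186/6 = 31, a_11 = floor((18 + 13)/31) = 1.
  m_12 = 31*1 - 13 = 18, d_12 = (355 - 18^2)/31 = 31/31 = 1, a_12 = floor((18 + 18)/1) = 36.
  m_13 = 1*36 - 18 = 18, d_13 = (355 - 18^2)/1 = 31/1 = 31: (m_13, d_13) = (m_1, d_1) = (18, 31), so from here the quotients repeat a_1, ..., a_12; the period length is 12.
So sqrt(355) = [18; (1, 5, 3, 3, 1, 6, 1, 3, 3, 5, 1, 36)] with period length k = 12.
k is even, so the fundamental solution of x^2 - 355y^2 = 1 is (p_{k-1}, q_{k-1}) = (p_11, q_11); compute convergents through index 11.
Convergents (p_i = a_i*p_{i-1} + p_{i-2}, q_i = a_i*q_{i-1} + q_{i-2} with p_{-2}=0, p_{-1}=1, q_{-2}=1, q_{-1}=0):
  i=0: a_0=18, p_0 = 18*1 + 0 = 18, q_0 = 18*0 + 1 = 1.
  i=1: a_1=1, p_1 = 1*18 + 1 = 19, q_1 = 1*1 + 0 = 1.
  i=2: a_2=5, p_2 = 5*19 + 18 = 113, q_2 = 5*1 + 1 = 6.
  i=3: a_3=3, p_3 = 3*113 + 19 = 358, q_3 = 3*6 + 1 = 19.
  i=4: a_4=3, p_4 = 3*358 + 113 = 1187, q_4 = 3*19 + 6 = 63.
  i=5: a_5=1, p_5 = 1*1187 + 358 = 1545, q_5 = 1*63 + 19 = 82.
  i=6: a_6=6, p_6 = 6*1545 + 1187 = 10457, q_6 = 6*82 + 63 = 555.
  i=7: a_7=1, p_7 = 1*10457 + 1545 = 12002, q_7 = 1*555 + 82 = 637.
  i=8: a_8=3, p_8 = 3*12002 + 10457 = 46463, q_8 = 3*637 + 555 = 2466.
  i=9: a_9=3, p_9 = 3*46463 + 12002 = 151391, q_9 = 3*2466 + 637 = 8035.
  i=10: a_10=5, p_10 = 5*151391 + 46463 = 803418, q_10 = 5*8035 + 2466 = 42641.
  i=11: a_11=1, p_11 = 1*803418 + 151391 = 954809, q_11 = 1*42641 + 8035 = 50676.
Check: 954809^2 - 355*50676^2 = 911660226481 - 911660226480 = 1, so (x, y) = (954809, 50676) solves the equation, and by the theorem it is the least positive solution.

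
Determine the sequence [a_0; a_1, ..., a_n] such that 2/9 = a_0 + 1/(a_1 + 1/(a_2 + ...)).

Run the Euclidean algorithm on 2 and 9; the successive quotients are the partial quotients a_0, a_1, ... (each step inverts the fractional part left over by the previous one):
  2 = 0*9 + 2, so a_0 = 0.
  9 = 4*2 + 1, so a_1 = 4.
  2 = 2*1 + 0, so a_2 = 2.
The remainder reaches 0 after 3 divisions, so the expansion has 3 partial quotients, read off in order.

[0; 4, 2]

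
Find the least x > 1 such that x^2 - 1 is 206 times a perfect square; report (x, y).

First expand sqrt(206) as a continued fraction. With x_i = (sqrt(206) + m_i)/d_i and (m_0, d_0) = (0, 1): a_0 = floor(sqrt(206)) = 14, since 14^2 = 196 <= 206 < 225 = 15^2.
Iterate m_{i+1} = d_i*a_i - m_i, d_{i+1} = (206 - m_{i+1}^2)/d_i, a_{i+1} = floor((a_0 + m_{i+1})/d_{i+1}):
  m_1 = 1*14 - 0 = 14, d_1 = (206 - 14^2)/1 = 10/1 = 10, a_1 = floor((14 + 14)/10) = 2.
  m_2 = 10*2 - 14 = 6, d_2 = (206 - 6^2)/10 = 170/10 = 17, a_2 = floor((14 + 6)/17) = 1.
  m_3 = 17*1 - 6 = 11, d_3 = (206 - 11^2)/17 = 85/17 = 5, a_3 = floor((14 + 11)/5) = 5.
  m_4 = 5*5 - 11 = 14, d_4 = (206 - 14^2)/5 = 10/5 = 2, a_4 = floor((14 + 14)/2) = 14.
  m_5 = 2*14 - 14 = 14, d_5 = (206 - 14^2)/2 = 10/2 = 5, a_5 = floor((14 + 14)/5) = 5.
  m_6 = 5*5 - 14 = 11, d_6 = (206 - 11^2)/5 = 85/5 = 17, a_6 = floor((14 + 11)/17) = 1.
  m_7 = 17*1 - 11 = 6, d_7 = (206 - 6^2)/17 = 170/17 = 10, a_7 = floor((14 + 6)/10) = 2.
  m_8 = 10*2 - 6 = 14, d_8 = (206 - 14^2)/10 = 10/10 = 1, a_8 = floor((14 + 14)/1) = 28.
  m_9 = 1*28 - 14 = 14, d_9 = (206 - 14^2)/1 = 10/1 = 10: (m_9, d_9) = (m_1, d_1) = (14, 10), so from here the quotients repeat a_1, ..., a_8; the period length is 8.
So sqrt(206) = [14; (2, 1, 5, 14, 5, 1, 2, 28)] with period length k = 8.
k is even, so the fundamental solution of x^2 - 206y^2 = 1 is (p_{k-1}, q_{k-1}) = (p_7, q_7); compute convergents through index 7.
Convergents (p_i = a_i*p_{i-1} + p_{i-2}, q_i = a_i*q_{i-1} + q_{i-2} with p_{-2}=0, p_{-1}=1, q_{-2}=1, q_{-1}=0):
  i=0: a_0=14, p_0 = 14*1 + 0 = 14, q_0 = 14*0 + 1 = 1.
  i=1: a_1=2, p_1 = 2*14 + 1 = 29, q_1 = 2*1 + 0 = 2.
  i=2: a_2=1, p_2 = 1*29 + 14 = 43, q_2 = 1*2 + 1 = 3.
  i=3: a_3=5, p_3 = 5*43 + 29 = 244, q_3 = 5*3 + 2 = 17.
  i=4: a_4=14, p_4 = 14*244 + 43 = 3459, q_4 = 14*17 + 3 = 241.
  i=5: a_5=5, p_5 = 5*3459 + 244 = 17539, q_5 = 5*241 + 17 = 1222.
  i=6: a_6=1, p_6 = 1*17539 + 3459 = 20998, q_6 = 1*1222 + 241 = 1463.
  i=7: a_7=2, p_7 = 2*20998 + 17539 = 59535, q_7 = 2*1463 + 1222 = 4148.
Check: 59535^2 - 206*4148^2 = 3544416225 - 3544416224 = 1, so (x, y) = (59535, 4148) solves the equation, and by the theorem it is the least positive solution.

(x, y) = (59535, 4148)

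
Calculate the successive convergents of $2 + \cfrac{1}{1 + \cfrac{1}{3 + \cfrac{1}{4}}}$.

2/1, 3/1, 11/4, 47/17

Using the convergent recurrence p_i = a_i*p_{i-1} + p_{i-2}, q_i = a_i*q_{i-1} + q_{i-2} with p_{-2}=0, p_{-1}=1, q_{-2}=1, q_{-1}=0:
  i=0: a_0=2, p_0 = 2*1 + 0 = 2, q_0 = 2*0 + 1 = 1.
  i=1: a_1=1, p_1 = 1*2 + 1 = 3, q_1 = 1*1 + 0 = 1.
  i=2: a_2=3, p_2 = 3*3 + 2 = 11, q_2 = 3*1 + 1 = 4.
  i=3: a_3=4, p_3 = 4*11 + 3 = 47, q_3 = 4*4 + 1 = 17.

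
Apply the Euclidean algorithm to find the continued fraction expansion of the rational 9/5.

[1; 1, 4]

Run the Euclidean algorithm on 9 and 5; the successive quotients are the partial quotients a_0, a_1, ... (each step inverts the fractional part left over by the previous one):
  9 = 1*5 + 4, so a_0 = 1.
  5 = 1*4 + 1, so a_1 = 1.
  4 = 4*1 + 0, so a_2 = 4.
The remainder reaches 0 after 3 divisions, so the expansion has 3 partial quotients, read off in order.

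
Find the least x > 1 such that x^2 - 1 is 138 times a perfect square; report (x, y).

First expand sqrt(138) as a continued fraction. With x_i = (sqrt(138) + m_i)/d_i and (m_0, d_0) = (0, 1): a_0 = floor(sqrt(138)) = 11, since 11^2 = 121 <= 138 < 144 = 12^2.
Iterate m_{i+1} = d_i*a_i - m_i, d_{i+1} = (138 - m_{i+1}^2)/d_i, a_{i+1} = floor((a_0 + m_{i+1})/d_{i+1}):
  m_1 = 1*11 - 0 = 11, d_1 = (138 - 11^2)/1 = 17/1 = 17, a_1 = floor((11 + 11)/17) = 1.
  m_2 = 17*1 - 11 = 6, d_2 = (138 - 6^2)/17 = 102/17 = 6, a_2 = floor((11 + 6)/6) = 2.
  m_3 = 6*2 - 6 = 6, d_3 = (138 - 6^2)/6 = 102/6 = 17, a_3 = floor((11 + 6)/17) = 1.
  m_4 = 17*1 - 6 = 11, d_4 = (138 - 11^2)/17 = 17/17 = 1, a_4 = floor((11 + 11)/1) = 22.
  m_5 = 1*22 - 11 = 11, d_5 = (138 - 11^2)/1 = 17/1 = 17: (m_5, d_5) = (m_1, d_1) = (11, 17), so from here the quotients repeat a_1, ..., a_4; the period length is 4.
So sqrt(138) = [11; (1, 2, 1, 22)] with period length k = 4.
k is even, so the fundamental solution of x^2 - 138y^2 = 1 is (p_{k-1}, q_{k-1}) = (p_3, q_3); compute convergents through index 3.
Convergents (p_i = a_i*p_{i-1} + p_{i-2}, q_i = a_i*q_{i-1} + q_{i-2} with p_{-2}=0, p_{-1}=1, q_{-2}=1, q_{-1}=0):
  i=0: a_0=11, p_0 = 11*1 + 0 = 11, q_0 = 11*0 + 1 = 1.
  i=1: a_1=1, p_1 = 1*11 + 1 = 12, q_1 = 1*1 + 0 = 1.
  i=2: a_2=2, p_2 = 2*12 + 11 = 35, q_2 = 2*1 + 1 = 3.
  i=3: a_3=1, p_3 = 1*35 + 12 = 47, q_3 = 1*3 + 1 = 4.
Check: 47^2 - 138*4^2 = 2209 - 2208 = 1, so (x, y) = (47, 4) solves the equation, and by the theorem it is the least positive solution.

(x, y) = (47, 4)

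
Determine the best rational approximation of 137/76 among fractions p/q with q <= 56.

Expand x = 137/76 as a continued fraction with the Euclidean algorithm:
  137 = 1*76 + 61, so a_0 = 1.
  76 = 1*61 + 15, so a_1 = 1.
  61 = 4*15 + 1, so a_2 = 4.
  15 = 15*1 + 0, so a_3 = 15.
so x = [1; 1, 4, 15].
Convergents (p_i = a_i*p_{i-1} + p_{i-2}, q_i = a_i*q_{i-1} + q_{i-2} with p_{-2}=0, p_{-1}=1, q_{-2}=1, q_{-1}=0), until the denominator exceeds 56:
  i=0: a_0=1, p_0 = 1*1 + 0 = 1, q_0 = 1*0 + 1 = 1.
  i=1: a_1=1, p_1 = 1*1 + 1 = 2, q_1 = 1*1 + 0 = 1.
  i=2: a_2=4, p_2 = 4*2 + 1 = 9, q_2 = 4*1 + 1 = 5.
  i=3: a_3=15, p_3 = 15*9 + 2 = 137, q_3 = 15*5 + 1 = 76.
q_3 = 76 > 56, so the last convergent with denominator <= 56 is p_2/q_2 = 9/5.
The closest fraction with denominator <= 56 is either p_2/q_2 or the intermediate fraction (k*p_2 + p_1)/(k*q_2 + q_1) with the largest k >= 1 whose denominator stays <= 56; these approach x as k grows, and every other convergent or intermediate fraction in range is farther away.
Largest k: floor((56 - q_1)/q_2) = floor((56 - 1)/5) = 11.
That gives (11*9 + 2)/(11*5 + 1) = 101/56.
Compare the errors: |x - 9/5| = |137*5 - 9*76|/(76*5) = 1/380, and |x - 101/56| = |137*56 - 101*76|/(76*56) = 4/4256.
Cross-multiplying, 4*380 = 1520 < 4256 = 1*4256, so 4/4256 is smaller: the intermediate fraction 101/56 is closer to x than 9/5.

101/56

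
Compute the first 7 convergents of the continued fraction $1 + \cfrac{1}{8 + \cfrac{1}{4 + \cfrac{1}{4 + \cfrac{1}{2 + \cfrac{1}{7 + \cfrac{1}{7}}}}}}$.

Using the convergent recurrence p_i = a_i*p_{i-1} + p_{i-2}, q_i = a_i*q_{i-1} + q_{i-2} with p_{-2}=0, p_{-1}=1, q_{-2}=1, q_{-1}=0:
  i=0: a_0=1, p_0 = 1*1 + 0 = 1, q_0 = 1*0 + 1 = 1.
  i=1: a_1=8, p_1 = 8*1 + 1 = 9, q_1 = 8*1 + 0 = 8.
  i=2: a_2=4, p_2 = 4*9 + 1 = 37, q_2 = 4*8 + 1 = 33.
  i=3: a_3=4, p_3 = 4*37 + 9 = 157, q_3 = 4*33 + 8 = 140.
  i=4: a_4=2, p_4 = 2*157 + 37 = 351, q_4 = 2*140 + 33 = 313.
  i=5: a_5=7, p_5 = 7*351 + 157 = 2614, q_5 = 7*313 + 140 = 2331.
  i=6: a_6=7, p_6 = 7*2614 + 351 = 18649, q_6 = 7*2331 + 313 = 16630.

1/1, 9/8, 37/33, 157/140, 351/313, 2614/2331, 18649/16630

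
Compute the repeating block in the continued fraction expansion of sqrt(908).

[30; (7, 1, 1, 14, 1, 1, 7, 60)]

Write x_i = (sqrt(908) + m_i)/d_i with (m_0, d_0) = (0, 1). a_0 = floor(sqrt(908)) = 30, since 30^2 = 900 <= 908 < 961 = 31^2.
Iterate m_{i+1} = d_i*a_i - m_i, d_{i+1} = (908 - m_{i+1}^2)/d_i, a_{i+1} = floor((a_0 + m_{i+1})/d_{i+1}):
  m_1 = 1*30 - 0 = 30, d_1 = (908 - 30^2)/1 = 8/1 = 8, a_1 = floor((30 + 30)/8) = 7.
  m_2 = 8*7 - 30 = 26, d_2 = (908 - 26^2)/8 = 232/8 = 29, a_2 = floor((30 + 26)/29) = 1.
  m_3 = 29*1 - 26 = 3, d_3 = (908 - 3^2)/29 = 899/29 = 31, a_3 = floor((30 + 3)/31) = 1.
  m_4 = 31*1 - 3 = 28, d_4 = (908 - 28^2)/31 = 124/31 = 4, a_4 = floor((30 + 28)/4) = 14.
  m_5 = 4*14 - 28 = 28, d_5 = (908 - 28^2)/4 = 124/4 = 31, a_5 = floor((30 + 28)/31) = 1.
  m_6 = 31*1 - 28 = 3, d_6 = (908 - 3^2)/31 = 899/31 = 29, a_6 = floor((30 + 3)/29) = 1.
  m_7 = 29*1 - 3 = 26, d_7 = (908 - 26^2)/29 = 232/29 = 8, a_7 = floor((30 + 26)/8) = 7.
  m_8 = 8*7 - 26 = 30, d_8 = (908 - 30^2)/8 = 8/8 = 1, a_8 = floor((30 + 30)/1) = 60.
  m_9 = 1*60 - 30 = 30, d_9 = (908 - 30^2)/1 = 8/1 = 8: (m_9, d_9) = (m_1, d_1) = (30, 8), so from here the quotients repeat a_1, ..., a_8; the period length is 8.
Hence the expansion of sqrt(908) is a_0 = 30 followed by the repeating block 7, 1, 1, 14, 1, 1, 7, 60 (period 8).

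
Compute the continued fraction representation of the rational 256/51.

Run the Euclidean algorithm on 256 and 51; the successive quotients are the partial quotients a_0, a_1, ... (each step inverts the fractional part left over by the previous one):
  256 = 5*51 + 1, so a_0 = 5.
  51 = 51*1 + 0, so a_1 = 51.
The remainder reaches 0 after 2 divisions, so the expansion has 2 partial quotients, read off in order.

[5; 51]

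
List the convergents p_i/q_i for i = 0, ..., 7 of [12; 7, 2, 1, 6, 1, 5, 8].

Using the convergent recurrence p_i = a_i*p_{i-1} + p_{i-2}, q_i = a_i*q_{i-1} + q_{i-2} with p_{-2}=0, p_{-1}=1, q_{-2}=1, q_{-1}=0:
  i=0: a_0=12, p_0 = 12*1 + 0 = 12, q_0 = 12*0 + 1 = 1.
  i=1: a_1=7, p_1 = 7*12 + 1 = 85, q_1 = 7*1 + 0 = 7.
  i=2: a_2=2, p_2 = 2*85 + 12 = 182, q_2 = 2*7 + 1 = 15.
  i=3: a_3=1, p_3 = 1*182 + 85 = 267, q_3 = 1*15 + 7 = 22.
  i=4: a_4=6, p_4 = 6*267 + 182 = 1784, q_4 = 6*22 + 15 = 147.
  i=5: a_5=1, p_5 = 1*1784 + 267 = 2051, q_5 = 1*147 + 22 = 169.
  i=6: a_6=5, p_6 = 5*2051 + 1784 = 12039, q_6 = 5*169 + 147 = 992.
  i=7: a_7=8, p_7 = 8*12039 + 2051 = 98363, q_7 = 8*992 + 169 = 8105.

12/1, 85/7, 182/15, 267/22, 1784/147, 2051/169, 12039/992, 98363/8105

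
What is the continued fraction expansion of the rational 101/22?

Run the Euclidean algorithm on 101 and 22; the successive quotients are the partial quotients a_0, a_1, ... (each step inverts the fractional part left over by the previous one):
  101 = 4*22 + 13, so a_0 = 4.
  22 = 1*13 + 9, so a_1 = 1.
  13 = 1*9 + 4, so a_2 = 1.
  9 = 2*4 + 1, so a_3 = 2.
  4 = 4*1 + 0, so a_4 = 4.
The remainder reaches 0 after 5 divisions, so the expansion has 5 partial quotients, read off in order.

[4; 1, 1, 2, 4]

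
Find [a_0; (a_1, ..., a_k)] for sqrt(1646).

[40; (1, 1, 3, 40, 3, 1, 1, 80)]

Write x_i = (sqrt(1646) + m_i)/d_i with (m_0, d_0) = (0, 1). a_0 = floor(sqrt(1646)) = 40, since 40^2 = 1600 <= 1646 < 1681 = 41^2.
Iterate m_{i+1} = d_i*a_i - m_i, d_{i+1} = (1646 - m_{i+1}^2)/d_i, a_{i+1} = floor((a_0 + m_{i+1})/d_{i+1}):
  m_1 = 1*40 - 0 = 40, d_1 = (1646 - 40^2)/1 = 46/1 = 46, a_1 = floor((40 + 40)/46) = 1.
  m_2 = 46*1 - 40 = 6, d_2 = (1646 - 6^2)/46 = 1610/46 = 35, a_2 = floor((40 + 6)/35) = 1.
  m_3 = 35*1 - 6 = 29, d_3 = (1646 - 29^2)/35 = 805/35 = 23, a_3 = floor((40 + 29)/23) = 3.
  m_4 = 23*3 - 29 = 40, d_4 = (1646 - 40^2)/23 = 46/23 = 2, a_4 = floor((40 + 40)/2) = 40.
  m_5 = 2*40 - 40 = 40, d_5 = (1646 - 40^2)/2 = 46/2 = 23, a_5 = floor((40 + 40)/23) = 3.
  m_6 = 23*3 - 40 = 29, d_6 = (1646 - 29^2)/23 = 805/23 = 35, a_6 = floor((40 + 29)/35) = 1.
  m_7 = 35*1 - 29 = 6, d_7 = (1646 - 6^2)/35 = 1610/35 = 46, a_7 = floor((40 + 6)/46) = 1.
  m_8 = 46*1 - 6 = 40, d_8 = (1646 - 40^2)/46 = 46/46 = 1, a_8 = floor((40 + 40)/1) = 80.
  m_9 = 1*80 - 40 = 40, d_9 = (1646 - 40^2)/1 = 46/1 = 46: (m_9, d_9) = (m_1, d_1) = (40, 46), so from here the quotients repeat a_1, ..., a_8; the period length is 8.
Hence the expansion of sqrt(1646) is a_0 = 40 followed by the repeating block 1, 1, 3, 40, 3, 1, 1, 80 (period 8).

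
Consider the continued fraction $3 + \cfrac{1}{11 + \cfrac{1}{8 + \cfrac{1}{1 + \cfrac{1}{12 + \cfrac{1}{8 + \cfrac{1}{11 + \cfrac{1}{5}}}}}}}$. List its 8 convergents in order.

Using the convergent recurrence p_i = a_i*p_{i-1} + p_{i-2}, q_i = a_i*q_{i-1} + q_{i-2} with p_{-2}=0, p_{-1}=1, q_{-2}=1, q_{-1}=0:
  i=0: a_0=3, p_0 = 3*1 + 0 = 3, q_0 = 3*0 + 1 = 1.
  i=1: a_1=11, p_1 = 11*3 + 1 = 34, q_1 = 11*1 + 0 = 11.
  i=2: a_2=8, p_2 = 8*34 + 3 = 275, q_2 = 8*11 + 1 = 89.
  i=3: a_3=1, p_3 = 1*275 + 34 = 309, q_3 = 1*89 + 11 = 100.
  i=4: a_4=12, p_4 = 12*309 + 275 = 3983, q_4 = 12*100 + 89 = 1289.
  i=5: a_5=8, p_5 = 8*3983 + 309 = 32173, q_5 = 8*1289 + 100 = 10412.
  i=6: a_6=11, p_6 = 11*32173 + 3983 = 357886, q_6 = 11*10412 + 1289 = 115821.
  i=7: a_7=5, p_7 = 5*357886 + 32173 = 1821603, q_7 = 5*115821 + 10412 = 589517.

3/1, 34/11, 275/89, 309/100, 3983/1289, 32173/10412, 357886/115821, 1821603/589517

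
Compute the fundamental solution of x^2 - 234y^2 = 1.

First expand sqrt(234) as a continued fraction. With x_i = (sqrt(234) + m_i)/d_i and (m_0, d_0) = (0, 1): a_0 = floor(sqrt(234)) = 15, since 15^2 = 225 <= 234 < 256 = 16^2.
Iterate m_{i+1} = d_i*a_i - m_i, d_{i+1} = (234 - m_{i+1}^2)/d_i, a_{i+1} = floor((a_0 + m_{i+1})/d_{i+1}):
  m_1 = 1*15 - 0 = 15, d_1 = (234 - 15^2)/1 = 9/1 = 9, a_1 = floor((15 + 15)/9) = 3.
  m_2 = 9*3 - 15 = 12, d_2 = (234 - 12^2)/9 = 90/9 = 10, a_2 = floor((15 + 12)/10) = 2.
  m_3 = 10*2 - 12 = 8, d_3 = (234 - 8^2)/10 = 170/10 = 17, a_3 = floor((15 + 8)/17) = 1.
  m_4 = 17*1 - 8 = 9, d_4 = (234 - 9^2)/17 = 153/17 = 9, a_4 = floor((15 + 9)/9) = 2.
  m_5 = 9*2 - 9 = 9, d_5 = (234 - 9^2)/9 = 153/9 = 17, a_5 = floor((15 + 9)/17) = 1.
  m_6 = 17*1 - 9 = 8, d_6 = (234 - 8^2)/17 = 170/17 = 10, a_6 = floor((15 + 8)/10) = 2.
  m_7 = 10*2 - 8 = 12, d_7 = (234 - 12^2)/10 = 90/10 = 9, a_7 = floor((15 + 12)/9) = 3.
  m_8 = 9*3 - 12 = 15, d_8 = (234 - 15^2)/9 = 9/9 = 1, a_8 = floor((15 + 15)/1) = 30.
  m_9 = 1*30 - 15 = 15, d_9 = (234 - 15^2)/1 = 9/1 = 9: (m_9, d_9) = (m_1, d_1) = (15, 9), so from here the quotients repeat a_1, ..., a_8; the period length is 8.
So sqrt(234) = [15; (3, 2, 1, 2, 1, 2, 3, 30)] with period length k = 8.
k is even, so the fundamental solution of x^2 - 234y^2 = 1 is (p_{k-1}, q_{k-1}) = (p_7, q_7); compute convergents through index 7.
Convergents (p_i = a_i*p_{i-1} + p_{i-2}, q_i = a_i*q_{i-1} + q_{i-2} with p_{-2}=0, p_{-1}=1, q_{-2}=1, q_{-1}=0):
  i=0: a_0=15, p_0 = 15*1 + 0 = 15, q_0 = 15*0 + 1 = 1.
  i=1: a_1=3, p_1 = 3*15 + 1 = 46, q_1 = 3*1 + 0 = 3.
  i=2: a_2=2, p_2 = 2*46 + 15 = 107, q_2 = 2*3 + 1 = 7.
  i=3: a_3=1, p_3 = 1*107 + 46 = 153, q_3 = 1*7 + 3 = 10.
  i=4: a_4=2, p_4 = 2*153 + 107 = 413, q_4 = 2*10 + 7 = 27.
  i=5: a_5=1, p_5 = 1*413 + 153 = 566, q_5 = 1*27 + 10 = 37.
  i=6: a_6=2, p_6 = 2*566 + 413 = 1545, q_6 = 2*37 + 27 = 101.
  i=7: a_7=3, p_7 = 3*1545 + 566 = 5201, q_7 = 3*101 + 37 = 340.
Check: 5201^2 - 234*340^2 = 27050401 - 27050400 = 1, so (x, y) = (5201, 340) solves the equation, and by the theorem it is the least positive solution.

(x, y) = (5201, 340)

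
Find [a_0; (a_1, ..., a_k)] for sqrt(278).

Write x_i = (sqrt(278) + m_i)/d_i with (m_0, d_0) = (0, 1). a_0 = floor(sqrt(278)) = 16, since 16^2 = 256 <= 278 < 289 = 17^2.
Iterate m_{i+1} = d_i*a_i - m_i, d_{i+1} = (278 - m_{i+1}^2)/d_i, a_{i+1} = floor((a_0 + m_{i+1})/d_{i+1}):
  m_1 = 1*16 - 0 = 16, d_1 = (278 - 16^2)/1 = 22/1 = 22, a_1 = floor((16 + 16)/22) = 1.
  m_2 = 22*1 - 16 = 6, d_2 = (278 - 6^2)/22 = 242/22 = 11, a_2 = floor((16 + 6)/11) = 2.
  m_3 = 11*2 - 6 = 16, d_3 = (278 - 16^2)/11 = 22/11 = 2, a_3 = floor((16 + 16)/2) = 16.
  m_4 = 2*16 - 16 = 16, d_4 = (278 - 16^2)/2 = 22/2 = 11, a_4 = floor((16 + 16)/11) = 2.
  m_5 = 11*2 - 16 = 6, d_5 = (278 - 6^2)/11 = 242/11 = 22, a_5 = floor((16 + 6)/22) = 1.
  m_6 = 22*1 - 6 = 16, d_6 = (278 - 16^2)/22 = 22/22 = 1, a_6 = floor((16 + 16)/1) = 32.
  m_7 = 1*32 - 16 = 16, d_7 = (278 - 16^2)/1 = 22/1 = 22: (m_7, d_7) = (m_1, d_1) = (16, 22), so from here the quotients repeat a_1, ..., a_6; the period length is 6.
Hence the expansion of sqrt(278) is a_0 = 16 followed by the repeating block 1, 2, 16, 2, 1, 32 (period 6).

[16; (1, 2, 16, 2, 1, 32)]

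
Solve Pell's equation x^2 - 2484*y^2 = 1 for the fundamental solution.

First expand sqrt(2484) as a continued fraction. With x_i = (sqrt(2484) + m_i)/d_i and (m_0, d_0) = (0, 1): a_0 = floor(sqrt(2484)) = 49, since 49^2 = 2401 <= 2484 < 2500 = 50^2.
Iterate m_{i+1} = d_i*a_i - m_i, d_{i+1} = (2484 - m_{i+1}^2)/d_i, a_{i+1} = floor((a_0 + m_{i+1})/d_{i+1}):
  m_1 = 1*49 - 0 = 49, d_1 = (2484 - 49^2)/1 = 83/1 = 83, a_1 = floor((49 + 49)/83) = 1.
  m_2 = 83*1 - 49 = 34, d_2 = (2484 - 34^2)/83 = 1328/83 = 16, a_2 = floor((49 + 34)/16) = 5.
  m_3 = 16*5 - 34 = 46, d_3 = (2484 - 46^2)/16 = 368/16 = 23, a_3 = floor((49 + 46)/23) = 4.
  m_4 = 23*4 - 46 = 46, d_4 = (2484 - 46^2)/23 = 368/23 = 16, a_4 = floor((49 + 46)/16) = 5.
  m_5 = 16*5 - 46 = 34, d_5 = (2484 - 34^2)/16 = 1328/16 = 83, a_5 = floor((49 + 34)/83) = 1.
  m_6 = 83*1 - 34 = 49, d_6 = (2484 - 49^2)/83 = 83/83 = 1, a_6 = floor((49 + 49)/1) = 98.
  m_7 = 1*98 - 49 = 49, d_7 = (2484 - 49^2)/1 = 83/1 = 83: (m_7, d_7) = (m_1, d_1) = (49, 83), so from here the quotients repeat a_1, ..., a_6; the period length is 6.
So sqrt(2484) = [49; (1, 5, 4, 5, 1, 98)] with period length k = 6.
k is even, so the fundamental solution of x^2 - 2484y^2 = 1 is (p_{k-1}, q_{k-1}) = (p_5, q_5); compute convergents through index 5.
Convergents (p_i = a_i*p_{i-1} + p_{i-2}, q_i = a_i*q_{i-1} + q_{i-2} with p_{-2}=0, p_{-1}=1, q_{-2}=1, q_{-1}=0):
  i=0: a_0=49, p_0 = 49*1 + 0 = 49, q_0 = 49*0 + 1 = 1.
  i=1: a_1=1, p_1 = 1*49 + 1 = 50, q_1 = 1*1 + 0 = 1.
  i=2: a_2=5, p_2 = 5*50 + 49 = 299, q_2 = 5*1 + 1 = 6.
  i=3: a_3=4, p_3 = 4*299 + 50 = 1246, q_3 = 4*6 + 1 = 25.
  i=4: a_4=5, p_4 = 5*1246 + 299 = 6529, q_4 = 5*25 + 6 = 131.
  i=5: a_5=1, p_5 = 1*6529 + 1246 = 7775, q_5 = 1*131 + 25 = 156.
Check: 7775^2 - 2484*156^2 = 60450625 - 60450624 = 1, so (x, y) = (7775, 156) solves the equation, and by the theorem it is the least positive solution.

(x, y) = (7775, 156)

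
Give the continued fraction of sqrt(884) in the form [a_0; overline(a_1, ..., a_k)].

Write x_i = (sqrt(884) + m_i)/d_i with (m_0, d_0) = (0, 1). a_0 = floor(sqrt(884)) = 29, since 29^2 = 841 <= 884 < 900 = 30^2.
Iterate m_{i+1} = d_i*a_i - m_i, d_{i+1} = (884 - m_{i+1}^2)/d_i, a_{i+1} = floor((a_0 + m_{i+1})/d_{i+1}):
  m_1 = 1*29 - 0 = 29, d_1 = (884 - 29^2)/1 = 43/1 = 43, a_1 = floor((29 + 29)/43) = 1.
  m_2 = 43*1 - 29 = 14, d_2 = (884 - 14^2)/43 = 688/43 = 16, a_2 = floor((29 + 14)/16) = 2.
  m_3 = 16*2 - 14 = 18, d_3 = (884 - 18^2)/16 = 560/16 = 35, a_3 = floor((29 + 18)/35) = 1.
  m_4 = 35*1 - 18 = 17, d_4 = (884 - 17^2)/35 = 595/35 = 17, a_4 = floor((29 + 17)/17) = 2.
  m_5 = 17*2 - 17 = 17, d_5 = (884 - 17^2)/17 = 595/17 = 35, a_5 = floor((29 + 17)/35) = 1.
  m_6 = 35*1 - 17 = 18, d_6 = (884 - 18^2)/35 = 560/35 = 16, a_6 = floor((29 + 18)/16) = 2.
  m_7 = 16*2 - 18 = 14, d_7 = (884 - 14^2)/16 = 688/16 = 43, a_7 = floor((29 + 14)/43) = 1.
  m_8 = 43*1 - 14 = 29, d_8 = (884 - 29^2)/43 = 43/43 = 1, a_8 = floor((29 + 29)/1) = 58.
  m_9 = 1*58 - 29 = 29, d_9 = (884 - 29^2)/1 = 43/1 = 43: (m_9, d_9) = (m_1, d_1) = (29, 43), so from here the quotients repeat a_1, ..., a_8; the period length is 8.
Hence the expansion of sqrt(884) is a_0 = 29 followed by the repeating block 1, 2, 1, 2, 1, 2, 1, 58 (period 8).

[29; overline(1, 2, 1, 2, 1, 2, 1, 58)]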